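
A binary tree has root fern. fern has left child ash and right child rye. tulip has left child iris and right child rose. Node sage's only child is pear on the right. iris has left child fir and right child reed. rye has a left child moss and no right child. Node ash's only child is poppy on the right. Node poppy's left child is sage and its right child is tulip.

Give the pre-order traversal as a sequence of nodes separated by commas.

Pre-order visits the node, then its left subtree, then its right subtree.
Visit fern.
At fern: go left to ash.
  Visit ash.
  At ash: no left child.
  At ash: go right to poppy.
    Visit poppy.
    At poppy: go left to sage.
      Visit sage.
      At sage: no left child.
      At sage: go right to pear.
        pear is a leaf — visit pear.
    At poppy: go right to tulip.
      Visit tulip.
      At tulip: go left to iris.
        Visit iris.
        At iris: go left to fir.
          fir is a leaf — visit fir.
        At iris: go right to reed.
          reed is a leaf — visit reed.
      At tulip: go right to rose.
        rose is a leaf — visit rose.
At fern: go right to rye.
  Visit rye.
  At rye: go left to moss.
    moss is a leaf — visit moss.
  At rye: no right child.

fern, ash, poppy, sage, pear, tulip, iris, fir, reed, rose, rye, moss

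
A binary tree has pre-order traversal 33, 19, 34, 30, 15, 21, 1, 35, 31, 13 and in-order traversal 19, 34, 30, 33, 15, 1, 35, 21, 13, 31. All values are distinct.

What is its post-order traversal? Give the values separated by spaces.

The first element of pre-order is the root; it splits in-order into left and right subtrees.
Root 33: left subtree has 3 nodes {19, 34, 30}, right has 6 {15, 1, 35, 21, 13, 31}.
  Root 19: left subtree has 0 nodes { }, right has 2 {34, 30}.
    Root 34: left subtree has 0 nodes { }, right has 1 {30}.
  Root 15: left subtree has 0 nodes { }, right has 5 {1, 35, 21, 13, 31}.
    Root 21: left subtree has 2 nodes {1, 35}, right has 2 {13, 31}.
      Root 1: left subtree has 0 nodes { }, right has 1 {35}.
      Root 31: left subtree has 1 node {13}, right has 0 { }.

30 34 19 35 1 13 31 21 15 33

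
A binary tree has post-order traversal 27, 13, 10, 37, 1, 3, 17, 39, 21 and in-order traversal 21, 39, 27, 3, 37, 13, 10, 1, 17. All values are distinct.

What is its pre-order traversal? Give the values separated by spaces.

The last element of post-order is the root; it splits in-order into left and right subtrees.
Root 21: left subtree has 0 nodes { }, right has 8 {39, 27, 3, 37, 13, 10, 1, 17}.
  Root 39: left subtree has 0 nodes { }, right has 7 {27, 3, 37, 13, 10, 1, 17}.
    Root 17: left subtree has 6 nodes {27, 3, 37, 13, 10, 1}, right has 0 { }.
      Root 3: left subtree has 1 node {27}, right has 4 {37, 13, 10, 1}.
        Root 1: left subtree has 3 nodes {37, 13, 10}, right has 0 { }.
          Root 37: left subtree has 0 nodes { }, right has 2 {13, 10}.
            Root 10: left subtree has 1 node {13}, right has 0 { }.

21 39 17 3 27 1 37 10 13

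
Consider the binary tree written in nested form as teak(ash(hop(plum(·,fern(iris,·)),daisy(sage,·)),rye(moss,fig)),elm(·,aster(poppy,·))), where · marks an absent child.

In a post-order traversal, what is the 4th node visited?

Post-order visits the left subtree, then the right subtree, then the node.
At teak: go left to ash.
  At ash: go left to hop.
    At hop: go left to plum.
      At plum: no left child.
      At plum: go right to fern.
        At fern: go left to iris.
          iris is a leaf — visit iris.
        At fern: no right child.
        Visit fern.
      Visit plum.
    At hop: go right to daisy.
      At daisy: go left to sage.
        sage is a leaf — visit sage.
      At daisy: no right child.
      Visit daisy.
    Visit hop.
  At ash: go right to rye.
    At rye: go left to moss.
      moss is a leaf — visit moss.
    At rye: go right to fig.
      fig is a leaf — visit fig.
    Visit rye.
  Visit ash.
At teak: go right to elm.
  At elm: no left child.
  At elm: go right to aster.
    At aster: go left to poppy.
      poppy is a leaf — visit poppy.
    At aster: no right child.
    Visit aster.
  Visit elm.
Visit teak.
Full post-order sequence: iris, fern, plum, sage, daisy, hop, moss, fig, rye, ash, poppy, aster, elm, teak.

sage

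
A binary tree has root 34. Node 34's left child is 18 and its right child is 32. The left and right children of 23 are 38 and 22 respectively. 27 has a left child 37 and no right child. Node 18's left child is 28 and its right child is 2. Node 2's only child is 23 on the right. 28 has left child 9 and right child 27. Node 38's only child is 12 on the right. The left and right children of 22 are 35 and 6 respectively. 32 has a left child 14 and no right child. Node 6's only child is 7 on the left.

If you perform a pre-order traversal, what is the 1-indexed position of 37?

6

Pre-order visits the node, then its left subtree, then its right subtree.
Visit 34.
At 34: go left to 18.
  Visit 18.
  At 18: go left to 28.
    Visit 28.
    At 28: go left to 9.
      9 is a leaf — visit 9.
    At 28: go right to 27.
      Visit 27.
      At 27: go left to 37.
        37 is a leaf — visit 37.
      At 27: no right child.
  At 18: go right to 2.
    Visit 2.
    At 2: no left child.
    At 2: go right to 23.
      Visit 23.
      At 23: go left to 38.
        Visit 38.
        At 38: no left child.
        At 38: go right to 12.
          12 is a leaf — visit 12.
      At 23: go right to 22.
        Visit 22.
        At 22: go left to 35.
          35 is a leaf — visit 35.
        At 22: go right to 6.
          Visit 6.
          At 6: go left to 7.
            7 is a leaf — visit 7.
          At 6: no right child.
At 34: go right to 32.
  Visit 32.
  At 32: go left to 14.
    14 is a leaf — visit 14.
  At 32: no right child.
Full pre-order sequence: 34, 18, 28, 9, 27, 37, 2, 23, 38, 12, 22, 35, 6, 7, 32, 14.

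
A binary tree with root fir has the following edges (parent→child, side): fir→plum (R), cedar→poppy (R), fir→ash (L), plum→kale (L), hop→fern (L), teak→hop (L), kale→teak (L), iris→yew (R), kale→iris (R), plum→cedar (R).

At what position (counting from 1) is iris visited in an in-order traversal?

7

In-order visits the left subtree, then the node, then the right subtree.
At fir: go left to ash.
  ash is a leaf — visit ash.
Visit fir.
At fir: go right to plum.
  At plum: go left to kale.
    At kale: go left to teak.
      At teak: go left to hop.
        At hop: go left to fern.
          fern is a leaf — visit fern.
        Visit hop.
        At hop: no right child.
      Visit teak.
      At teak: no right child.
    Visit kale.
    At kale: go right to iris.
      At iris: no left child.
      Visit iris.
      At iris: go right to yew.
        yew is a leaf — visit yew.
  Visit plum.
  At plum: go right to cedar.
    At cedar: no left child.
    Visit cedar.
    At cedar: go right to poppy.
      poppy is a leaf — visit poppy.
Full in-order sequence: ash, fir, fern, hop, teak, kale, iris, yew, plum, cedar, poppy.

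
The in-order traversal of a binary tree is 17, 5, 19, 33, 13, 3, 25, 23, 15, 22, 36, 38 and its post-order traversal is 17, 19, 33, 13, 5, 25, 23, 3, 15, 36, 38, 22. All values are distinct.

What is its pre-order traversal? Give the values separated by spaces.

The last element of post-order is the root; it splits in-order into left and right subtrees.
Root 22: left subtree has 9 nodes {17, 5, 19, 33, 13, 3, 25, 23, 15}, right has 2 {36, 38}.
  Root 15: left subtree has 8 nodes {17, 5, 19, 33, 13, 3, 25, 23}, right has 0 { }.
    Root 3: left subtree has 5 nodes {17, 5, 19, 33, 13}, right has 2 {25, 23}.
      Root 5: left subtree has 1 node {17}, right has 3 {19, 33, 13}.
        Root 13: left subtree has 2 nodes {19, 33}, right has 0 { }.
          Root 33: left subtree has 1 node {19}, right has 0 { }.
      Root 23: left subtree has 1 node {25}, right has 0 { }.
  Root 38: left subtree has 1 node {36}, right has 0 { }.

22 15 3 5 17 13 33 19 23 25 38 36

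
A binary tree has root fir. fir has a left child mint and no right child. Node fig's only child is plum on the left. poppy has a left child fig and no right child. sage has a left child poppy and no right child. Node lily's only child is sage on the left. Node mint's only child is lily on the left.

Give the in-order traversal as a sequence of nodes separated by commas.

In-order visits the left subtree, then the node, then the right subtree.
At fir: go left to mint.
  At mint: go left to lily.
    At lily: go left to sage.
      At sage: go left to poppy.
        At poppy: go left to fig.
          At fig: go left to plum.
            plum is a leaf — visit plum.
          Visit fig.
          At fig: no right child.
        Visit poppy.
        At poppy: no right child.
      Visit sage.
      At sage: no right child.
    Visit lily.
    At lily: no right child.
  Visit mint.
  At mint: no right child.
Visit fir.
At fir: no right child.

plum, fig, poppy, sage, lily, mint, fir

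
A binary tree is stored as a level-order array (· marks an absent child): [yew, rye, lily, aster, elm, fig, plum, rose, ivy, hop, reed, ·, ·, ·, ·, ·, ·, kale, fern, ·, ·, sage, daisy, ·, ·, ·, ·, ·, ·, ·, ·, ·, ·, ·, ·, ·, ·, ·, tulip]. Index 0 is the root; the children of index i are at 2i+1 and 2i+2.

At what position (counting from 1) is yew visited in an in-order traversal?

13

In-order visits the left subtree, then the node, then the right subtree.
At yew: go left to rye.
  At rye: go left to aster.
    At aster: go left to rose.
      rose is a leaf — visit rose.
    Visit aster.
    At aster: go right to ivy.
      At ivy: go left to kale.
        kale is a leaf — visit kale.
      Visit ivy.
      At ivy: go right to fern.
        At fern: no left child.
        Visit fern.
        At fern: go right to tulip.
          tulip is a leaf — visit tulip.
  Visit rye.
  At rye: go right to elm.
    At elm: go left to hop.
      hop is a leaf — visit hop.
    Visit elm.
    At elm: go right to reed.
      At reed: go left to sage.
        sage is a leaf — visit sage.
      Visit reed.
      At reed: go right to daisy.
        daisy is a leaf — visit daisy.
Visit yew.
At yew: go right to lily.
  At lily: go left to fig.
    fig is a leaf — visit fig.
  Visit lily.
  At lily: go right to plum.
    plum is a leaf — visit plum.
Full in-order sequence: rose, aster, kale, ivy, fern, tulip, rye, hop, elm, sage, reed, daisy, yew, fig, lily, plum.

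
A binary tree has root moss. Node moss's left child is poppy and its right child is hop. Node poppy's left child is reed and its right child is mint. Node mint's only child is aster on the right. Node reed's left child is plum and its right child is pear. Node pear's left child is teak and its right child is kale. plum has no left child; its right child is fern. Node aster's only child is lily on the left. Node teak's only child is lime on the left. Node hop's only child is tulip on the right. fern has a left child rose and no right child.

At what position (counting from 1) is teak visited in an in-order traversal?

6

In-order visits the left subtree, then the node, then the right subtree.
At moss: go left to poppy.
  At poppy: go left to reed.
    At reed: go left to plum.
      At plum: no left child.
      Visit plum.
      At plum: go right to fern.
        At fern: go left to rose.
          rose is a leaf — visit rose.
        Visit fern.
        At fern: no right child.
    Visit reed.
    At reed: go right to pear.
      At pear: go left to teak.
        At teak: go left to lime.
          lime is a leaf — visit lime.
        Visit teak.
        At teak: no right child.
      Visit pear.
      At pear: go right to kale.
        kale is a leaf — visit kale.
  Visit poppy.
  At poppy: go right to mint.
    At mint: no left child.
    Visit mint.
    At mint: go right to aster.
      At aster: go left to lily.
        lily is a leaf — visit lily.
      Visit aster.
      At aster: no right child.
Visit moss.
At moss: go right to hop.
  At hop: no left child.
  Visit hop.
  At hop: go right to tulip.
    tulip is a leaf — visit tulip.
Full in-order sequence: plum, rose, fern, reed, lime, teak, pear, kale, poppy, mint, lily, aster, moss, hop, tulip.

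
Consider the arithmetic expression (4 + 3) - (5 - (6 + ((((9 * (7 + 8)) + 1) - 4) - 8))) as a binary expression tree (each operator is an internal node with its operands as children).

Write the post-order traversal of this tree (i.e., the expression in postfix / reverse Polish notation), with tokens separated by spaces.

Post-order on an expression tree gives postfix notation: for each operator, emit left operand, right operand, then the operator.

4 3 + 5 6 9 7 8 + * 1 + 4 - 8 - + - -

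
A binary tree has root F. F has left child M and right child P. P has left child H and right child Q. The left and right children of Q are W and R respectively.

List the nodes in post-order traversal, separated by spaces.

M H W R Q P F

Post-order visits the left subtree, then the right subtree, then the node.
At F: go left to M.
  M is a leaf — visit M.
At F: go right to P.
  At P: go left to H.
    H is a leaf — visit H.
  At P: go right to Q.
    At Q: go left to W.
      W is a leaf — visit W.
    At Q: go right to R.
      R is a leaf — visit R.
    Visit Q.
  Visit P.
Visit F.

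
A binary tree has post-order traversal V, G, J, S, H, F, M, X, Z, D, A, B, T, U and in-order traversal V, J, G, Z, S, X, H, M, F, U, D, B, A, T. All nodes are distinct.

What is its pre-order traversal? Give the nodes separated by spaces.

The last element of post-order is the root; it splits in-order into left and right subtrees.
Root U: left subtree has 9 nodes {V, J, G, Z, S, X, H, M, F}, right has 4 {D, B, A, T}.
  Root Z: left subtree has 3 nodes {V, J, G}, right has 5 {S, X, H, M, F}.
    Root J: left subtree has 1 node {V}, right has 1 {G}.
    Root X: left subtree has 1 node {S}, right has 3 {H, M, F}.
      Root M: left subtree has 1 node {H}, right has 1 {F}.
  Root T: left subtree has 3 nodes {D, B, A}, right has 0 { }.
    Root B: left subtree has 1 node {D}, right has 1 {A}.

U Z J V G X S M H F T B D A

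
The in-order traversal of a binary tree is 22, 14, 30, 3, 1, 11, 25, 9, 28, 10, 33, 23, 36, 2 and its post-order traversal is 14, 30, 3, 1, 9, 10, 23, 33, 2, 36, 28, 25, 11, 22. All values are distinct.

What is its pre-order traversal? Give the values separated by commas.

22, 11, 1, 3, 30, 14, 25, 28, 9, 36, 33, 10, 23, 2

The last element of post-order is the root; it splits in-order into left and right subtrees.
Root 22: left subtree has 0 nodes { }, right has 13 {14, 30, 3, 1, 11, 25, 9, 28, 10, 33, 23, 36, 2}.
  Root 11: left subtree has 4 nodes {14, 30, 3, 1}, right has 8 {25, 9, 28, 10, 33, 23, 36, 2}.
    Root 1: left subtree has 3 nodes {14, 30, 3}, right has 0 { }.
      Root 3: left subtree has 2 nodes {14, 30}, right has 0 { }.
        Root 30: left subtree has 1 node {14}, right has 0 { }.
    Root 25: left subtree has 0 nodes { }, right has 7 {9, 28, 10, 33, 23, 36, 2}.
      Root 28: left subtree has 1 node {9}, right has 5 {10, 33, 23, 36, 2}.
        Root 36: left subtree has 3 nodes {10, 33, 23}, right has 1 {2}.
          Root 33: left subtree has 1 node {10}, right has 1 {23}.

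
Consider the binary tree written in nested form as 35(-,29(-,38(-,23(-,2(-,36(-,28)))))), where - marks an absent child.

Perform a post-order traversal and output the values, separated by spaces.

Post-order visits the left subtree, then the right subtree, then the node.
At 35: no left child.
At 35: go right to 29.
  At 29: no left child.
  At 29: go right to 38.
    At 38: no left child.
    At 38: go right to 23.
      At 23: no left child.
      At 23: go right to 2.
        At 2: no left child.
        At 2: go right to 36.
          At 36: no left child.
          At 36: go right to 28.
            28 is a leaf — visit 28.
          Visit 36.
        Visit 2.
      Visit 23.
    Visit 38.
  Visit 29.
Visit 35.

28 36 2 23 38 29 35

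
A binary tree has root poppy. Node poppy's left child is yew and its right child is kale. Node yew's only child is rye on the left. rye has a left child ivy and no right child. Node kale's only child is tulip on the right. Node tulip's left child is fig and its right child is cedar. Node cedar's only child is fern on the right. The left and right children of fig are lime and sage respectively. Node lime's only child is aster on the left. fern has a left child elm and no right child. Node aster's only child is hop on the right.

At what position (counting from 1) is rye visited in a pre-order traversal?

Pre-order visits the node, then its left subtree, then its right subtree.
Visit poppy.
At poppy: go left to yew.
  Visit yew.
  At yew: go left to rye.
    Visit rye.
    At rye: go left to ivy.
      ivy is a leaf — visit ivy.
    At rye: no right child.
  At yew: no right child.
At poppy: go right to kale.
  Visit kale.
  At kale: no left child.
  At kale: go right to tulip.
    Visit tulip.
    At tulip: go left to fig.
      Visit fig.
      At fig: go left to lime.
        Visit lime.
        At lime: go left to aster.
          Visit aster.
          At aster: no left child.
          At aster: go right to hop.
            hop is a leaf — visit hop.
        At lime: no right child.
      At fig: go right to sage.
        sage is a leaf — visit sage.
    At tulip: go right to cedar.
      Visit cedar.
      At cedar: no left child.
      At cedar: go right to fern.
        Visit fern.
        At fern: go left to elm.
          elm is a leaf — visit elm.
        At fern: no right child.
Full pre-order sequence: poppy, yew, rye, ivy, kale, tulip, fig, lime, aster, hop, sage, cedar, fern, elm.

3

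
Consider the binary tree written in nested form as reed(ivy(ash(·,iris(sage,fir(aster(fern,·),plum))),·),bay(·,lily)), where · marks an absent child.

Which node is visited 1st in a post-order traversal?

Post-order visits the left subtree, then the right subtree, then the node.
At reed: go left to ivy.
  At ivy: go left to ash.
    At ash: no left child.
    At ash: go right to iris.
      At iris: go left to sage.
        sage is a leaf — visit sage.
      At iris: go right to fir.
        At fir: go left to aster.
          At aster: go left to fern.
            fern is a leaf — visit fern.
          At aster: no right child.
          Visit aster.
        At fir: go right to plum.
          plum is a leaf — visit plum.
        Visit fir.
      Visit iris.
    Visit ash.
  At ivy: no right child.
  Visit ivy.
At reed: go right to bay.
  At bay: no left child.
  At bay: go right to lily.
    lily is a leaf — visit lily.
  Visit bay.
Visit reed.
Full post-order sequence: sage, fern, aster, plum, fir, iris, ash, ivy, lily, bay, reed.

sage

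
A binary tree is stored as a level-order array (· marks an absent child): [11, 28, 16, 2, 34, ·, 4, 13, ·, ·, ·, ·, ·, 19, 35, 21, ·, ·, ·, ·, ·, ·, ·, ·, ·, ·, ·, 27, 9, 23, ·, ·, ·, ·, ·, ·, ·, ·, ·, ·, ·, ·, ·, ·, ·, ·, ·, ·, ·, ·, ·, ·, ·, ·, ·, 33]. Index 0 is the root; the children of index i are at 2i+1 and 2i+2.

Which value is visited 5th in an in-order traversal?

In-order visits the left subtree, then the node, then the right subtree.
At 11: go left to 28.
  At 28: go left to 2.
    At 2: go left to 13.
      At 13: go left to 21.
        21 is a leaf — visit 21.
      Visit 13.
      At 13: no right child.
    Visit 2.
    At 2: no right child.
  Visit 28.
  At 28: go right to 34.
    34 is a leaf — visit 34.
Visit 11.
At 11: go right to 16.
  At 16: no left child.
  Visit 16.
  At 16: go right to 4.
    At 4: go left to 19.
      At 19: go left to 27.
        At 27: go left to 33.
          33 is a leaf — visit 33.
        Visit 27.
        At 27: no right child.
      Visit 19.
      At 19: go right to 9.
        9 is a leaf — visit 9.
    Visit 4.
    At 4: go right to 35.
      At 35: go left to 23.
        23 is a leaf — visit 23.
      Visit 35.
      At 35: no right child.
Full in-order sequence: 21, 13, 2, 28, 34, 11, 16, 33, 27, 19, 9, 4, 23, 35.

34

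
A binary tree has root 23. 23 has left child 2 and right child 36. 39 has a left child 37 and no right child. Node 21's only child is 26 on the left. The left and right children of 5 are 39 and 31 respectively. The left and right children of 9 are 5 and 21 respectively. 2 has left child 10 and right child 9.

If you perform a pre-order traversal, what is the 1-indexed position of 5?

Pre-order visits the node, then its left subtree, then its right subtree.
Visit 23.
At 23: go left to 2.
  Visit 2.
  At 2: go left to 10.
    10 is a leaf — visit 10.
  At 2: go right to 9.
    Visit 9.
    At 9: go left to 5.
      Visit 5.
      At 5: go left to 39.
        Visit 39.
        At 39: go left to 37.
          37 is a leaf — visit 37.
        At 39: no right child.
      At 5: go right to 31.
        31 is a leaf — visit 31.
    At 9: go right to 21.
      Visit 21.
      At 21: go left to 26.
        26 is a leaf — visit 26.
      At 21: no right child.
At 23: go right to 36.
  36 is a leaf — visit 36.
Full pre-order sequence: 23, 2, 10, 9, 5, 39, 37, 31, 21, 26, 36.

5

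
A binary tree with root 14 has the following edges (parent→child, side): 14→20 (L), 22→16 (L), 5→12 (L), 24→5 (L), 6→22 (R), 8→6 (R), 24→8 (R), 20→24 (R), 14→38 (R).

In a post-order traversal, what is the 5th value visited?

Post-order visits the left subtree, then the right subtree, then the node.
At 14: go left to 20.
  At 20: no left child.
  At 20: go right to 24.
    At 24: go left to 5.
      At 5: go left to 12.
        12 is a leaf — visit 12.
      At 5: no right child.
      Visit 5.
    At 24: go right to 8.
      At 8: no left child.
      At 8: go right to 6.
        At 6: no left child.
        At 6: go right to 22.
          At 22: go left to 16.
            16 is a leaf — visit 16.
          At 22: no right child.
          Visit 22.
        Visit 6.
      Visit 8.
    Visit 24.
  Visit 20.
At 14: go right to 38.
  38 is a leaf — visit 38.
Visit 14.
Full post-order sequence: 12, 5, 16, 22, 6, 8, 24, 20, 38, 14.

6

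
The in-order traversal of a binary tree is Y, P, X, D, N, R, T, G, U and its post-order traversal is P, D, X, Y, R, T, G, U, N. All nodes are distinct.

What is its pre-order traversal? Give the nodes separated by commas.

The last element of post-order is the root; it splits in-order into left and right subtrees.
Root N: left subtree has 4 nodes {Y, P, X, D}, right has 4 {R, T, G, U}.
  Root Y: left subtree has 0 nodes { }, right has 3 {P, X, D}.
    Root X: left subtree has 1 node {P}, right has 1 {D}.
  Root U: left subtree has 3 nodes {R, T, G}, right has 0 { }.
    Root G: left subtree has 2 nodes {R, T}, right has 0 { }.
      Root T: left subtree has 1 node {R}, right has 0 { }.

N, Y, X, P, D, U, G, T, R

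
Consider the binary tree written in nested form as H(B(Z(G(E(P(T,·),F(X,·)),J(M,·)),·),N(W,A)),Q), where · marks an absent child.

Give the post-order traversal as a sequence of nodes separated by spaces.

T P X F E M J G Z W A N B Q H

Post-order visits the left subtree, then the right subtree, then the node.
At H: go left to B.
  At B: go left to Z.
    At Z: go left to G.
      At G: go left to E.
        At E: go left to P.
          At P: go left to T.
            T is a leaf — visit T.
          At P: no right child.
          Visit P.
        At E: go right to F.
          At F: go left to X.
            X is a leaf — visit X.
          At F: no right child.
          Visit F.
        Visit E.
      At G: go right to J.
        At J: go left to M.
          M is a leaf — visit M.
        At J: no right child.
        Visit J.
      Visit G.
    At Z: no right child.
    Visit Z.
  At B: go right to N.
    At N: go left to W.
      W is a leaf — visit W.
    At N: go right to A.
      A is a leaf — visit A.
    Visit N.
  Visit B.
At H: go right to Q.
  Q is a leaf — visit Q.
Visit H.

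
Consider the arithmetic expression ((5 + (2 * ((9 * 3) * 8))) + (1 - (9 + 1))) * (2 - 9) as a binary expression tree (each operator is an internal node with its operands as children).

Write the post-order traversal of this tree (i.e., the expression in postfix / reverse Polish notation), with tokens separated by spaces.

5 2 9 3 * 8 * * + 1 9 1 + - + 2 9 - *

Post-order on an expression tree gives postfix notation: for each operator, emit left operand, right operand, then the operator.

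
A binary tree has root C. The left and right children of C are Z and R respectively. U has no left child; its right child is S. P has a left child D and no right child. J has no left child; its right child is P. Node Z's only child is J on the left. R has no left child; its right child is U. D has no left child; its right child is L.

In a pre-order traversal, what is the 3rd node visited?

Pre-order visits the node, then its left subtree, then its right subtree.
Visit C.
At C: go left to Z.
  Visit Z.
  At Z: go left to J.
    Visit J.
    At J: no left child.
    At J: go right to P.
      Visit P.
      At P: go left to D.
        Visit D.
        At D: no left child.
        At D: go right to L.
          L is a leaf — visit L.
      At P: no right child.
  At Z: no right child.
At C: go right to R.
  Visit R.
  At R: no left child.
  At R: go right to U.
    Visit U.
    At U: no left child.
    At U: go right to S.
      S is a leaf — visit S.
Full pre-order sequence: C, Z, J, P, D, L, R, U, S.

J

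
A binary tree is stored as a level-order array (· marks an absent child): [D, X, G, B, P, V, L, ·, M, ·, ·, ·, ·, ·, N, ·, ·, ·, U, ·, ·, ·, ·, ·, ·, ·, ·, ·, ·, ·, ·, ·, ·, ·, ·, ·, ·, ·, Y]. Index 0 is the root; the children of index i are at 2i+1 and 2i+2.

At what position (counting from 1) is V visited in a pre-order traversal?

Pre-order visits the node, then its left subtree, then its right subtree.
Visit D.
At D: go left to X.
  Visit X.
  At X: go left to B.
    Visit B.
    At B: no left child.
    At B: go right to M.
      Visit M.
      At M: no left child.
      At M: go right to U.
        Visit U.
        At U: no left child.
        At U: go right to Y.
          Y is a leaf — visit Y.
  At X: go right to P.
    P is a leaf — visit P.
At D: go right to G.
  Visit G.
  At G: go left to V.
    V is a leaf — visit V.
  At G: go right to L.
    Visit L.
    At L: no left child.
    At L: go right to N.
      N is a leaf — visit N.
Full pre-order sequence: D, X, B, M, U, Y, P, G, V, L, N.

9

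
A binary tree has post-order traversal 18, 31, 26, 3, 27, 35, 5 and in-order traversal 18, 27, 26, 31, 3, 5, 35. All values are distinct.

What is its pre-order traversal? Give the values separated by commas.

The last element of post-order is the root; it splits in-order into left and right subtrees.
Root 5: left subtree has 5 nodes {18, 27, 26, 31, 3}, right has 1 {35}.
  Root 27: left subtree has 1 node {18}, right has 3 {26, 31, 3}.
    Root 3: left subtree has 2 nodes {26, 31}, right has 0 { }.
      Root 26: left subtree has 0 nodes { }, right has 1 {31}.

5, 27, 18, 3, 26, 31, 35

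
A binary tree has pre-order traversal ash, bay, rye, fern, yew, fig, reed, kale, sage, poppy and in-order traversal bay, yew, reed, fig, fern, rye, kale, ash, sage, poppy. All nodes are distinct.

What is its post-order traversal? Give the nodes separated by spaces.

The first element of pre-order is the root; it splits in-order into left and right subtrees.
Root ash: left subtree has 7 nodes {bay, yew, reed, fig, fern, rye, kale}, right has 2 {sage, poppy}.
  Root bay: left subtree has 0 nodes { }, right has 6 {yew, reed, fig, fern, rye, kale}.
    Root rye: left subtree has 4 nodes {yew, reed, fig, fern}, right has 1 {kale}.
      Root fern: left subtree has 3 nodes {yew, reed, fig}, right has 0 { }.
        Root yew: left subtree has 0 nodes { }, right has 2 {reed, fig}.
          Root fig: left subtree has 1 node {reed}, right has 0 { }.
  Root sage: left subtree has 0 nodes { }, right has 1 {poppy}.

reed fig yew fern kale rye bay poppy sage ash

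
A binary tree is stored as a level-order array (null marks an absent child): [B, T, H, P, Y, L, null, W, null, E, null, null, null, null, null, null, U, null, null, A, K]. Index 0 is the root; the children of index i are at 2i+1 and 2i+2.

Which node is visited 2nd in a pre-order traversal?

Pre-order visits the node, then its left subtree, then its right subtree.
Visit B.
At B: go left to T.
  Visit T.
  At T: go left to P.
    Visit P.
    At P: go left to W.
      Visit W.
      At W: no left child.
      At W: go right to U.
        U is a leaf — visit U.
    At P: no right child.
  At T: go right to Y.
    Visit Y.
    At Y: go left to E.
      Visit E.
      At E: go left to A.
        A is a leaf — visit A.
      At E: go right to K.
        K is a leaf — visit K.
    At Y: no right child.
At B: go right to H.
  Visit H.
  At H: go left to L.
    L is a leaf — visit L.
  At H: no right child.
Full pre-order sequence: B, T, P, W, U, Y, E, A, K, H, L.

T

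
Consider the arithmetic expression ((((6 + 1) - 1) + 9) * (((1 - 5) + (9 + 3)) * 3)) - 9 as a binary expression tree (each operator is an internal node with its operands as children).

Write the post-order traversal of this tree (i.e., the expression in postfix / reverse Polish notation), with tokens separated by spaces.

6 1 + 1 - 9 + 1 5 - 9 3 + + 3 * * 9 -

Post-order on an expression tree gives postfix notation: for each operator, emit left operand, right operand, then the operator.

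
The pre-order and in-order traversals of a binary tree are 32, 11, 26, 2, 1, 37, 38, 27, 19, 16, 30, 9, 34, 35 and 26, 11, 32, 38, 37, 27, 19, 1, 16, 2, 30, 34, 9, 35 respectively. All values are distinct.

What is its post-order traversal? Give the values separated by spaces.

The first element of pre-order is the root; it splits in-order into left and right subtrees.
Root 32: left subtree has 2 nodes {26, 11}, right has 11 {38, 37, 27, 19, 1, 16, 2, 30, 34, 9, 35}.
  Root 11: left subtree has 1 node {26}, right has 0 { }.
  Root 2: left subtree has 6 nodes {38, 37, 27, 19, 1, 16}, right has 4 {30, 34, 9, 35}.
    Root 1: left subtree has 4 nodes {38, 37, 27, 19}, right has 1 {16}.
      Root 37: left subtree has 1 node {38}, right has 2 {27, 19}.
        Root 27: left subtree has 0 nodes { }, right has 1 {19}.
    Root 30: left subtree has 0 nodes { }, right has 3 {34, 9, 35}.
      Root 9: left subtree has 1 node {34}, right has 1 {35}.

26 11 38 19 27 37 16 1 34 35 9 30 2 32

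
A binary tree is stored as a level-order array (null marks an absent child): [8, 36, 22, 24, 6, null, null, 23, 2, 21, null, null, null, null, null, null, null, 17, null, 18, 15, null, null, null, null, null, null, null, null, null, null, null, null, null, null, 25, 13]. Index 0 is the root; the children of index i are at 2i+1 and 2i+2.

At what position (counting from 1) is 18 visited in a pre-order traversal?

11

Pre-order visits the node, then its left subtree, then its right subtree.
Visit 8.
At 8: go left to 36.
  Visit 36.
  At 36: go left to 24.
    Visit 24.
    At 24: go left to 23.
      23 is a leaf — visit 23.
    At 24: go right to 2.
      Visit 2.
      At 2: go left to 17.
        Visit 17.
        At 17: go left to 25.
          25 is a leaf — visit 25.
        At 17: go right to 13.
          13 is a leaf — visit 13.
      At 2: no right child.
  At 36: go right to 6.
    Visit 6.
    At 6: go left to 21.
      Visit 21.
      At 21: go left to 18.
        18 is a leaf — visit 18.
      At 21: go right to 15.
        15 is a leaf — visit 15.
    At 6: no right child.
At 8: go right to 22.
  22 is a leaf — visit 22.
Full pre-order sequence: 8, 36, 24, 23, 2, 17, 25, 13, 6, 21, 18, 15, 22.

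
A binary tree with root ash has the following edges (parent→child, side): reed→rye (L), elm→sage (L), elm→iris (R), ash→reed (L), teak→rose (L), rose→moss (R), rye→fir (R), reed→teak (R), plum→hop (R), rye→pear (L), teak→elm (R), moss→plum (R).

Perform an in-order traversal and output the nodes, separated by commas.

pear, rye, fir, reed, rose, moss, plum, hop, teak, sage, elm, iris, ash

In-order visits the left subtree, then the node, then the right subtree.
At ash: go left to reed.
  At reed: go left to rye.
    At rye: go left to pear.
      pear is a leaf — visit pear.
    Visit rye.
    At rye: go right to fir.
      fir is a leaf — visit fir.
  Visit reed.
  At reed: go right to teak.
    At teak: go left to rose.
      At rose: no left child.
      Visit rose.
      At rose: go right to moss.
        At moss: no left child.
        Visit moss.
        At moss: go right to plum.
          At plum: no left child.
          Visit plum.
          At plum: go right to hop.
            hop is a leaf — visit hop.
    Visit teak.
    At teak: go right to elm.
      At elm: go left to sage.
        sage is a leaf — visit sage.
      Visit elm.
      At elm: go right to iris.
        iris is a leaf — visit iris.
Visit ash.
At ash: no right child.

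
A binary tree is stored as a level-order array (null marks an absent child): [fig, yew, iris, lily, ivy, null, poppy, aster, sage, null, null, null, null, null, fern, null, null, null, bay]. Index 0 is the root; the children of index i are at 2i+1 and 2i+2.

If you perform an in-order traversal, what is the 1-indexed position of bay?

In-order visits the left subtree, then the node, then the right subtree.
At fig: go left to yew.
  At yew: go left to lily.
    At lily: go left to aster.
      aster is a leaf — visit aster.
    Visit lily.
    At lily: go right to sage.
      At sage: no left child.
      Visit sage.
      At sage: go right to bay.
        bay is a leaf — visit bay.
  Visit yew.
  At yew: go right to ivy.
    ivy is a leaf — visit ivy.
Visit fig.
At fig: go right to iris.
  At iris: no left child.
  Visit iris.
  At iris: go right to poppy.
    At poppy: no left child.
    Visit poppy.
    At poppy: go right to fern.
      fern is a leaf — visit fern.
Full in-order sequence: aster, lily, sage, bay, yew, ivy, fig, iris, poppy, fern.

4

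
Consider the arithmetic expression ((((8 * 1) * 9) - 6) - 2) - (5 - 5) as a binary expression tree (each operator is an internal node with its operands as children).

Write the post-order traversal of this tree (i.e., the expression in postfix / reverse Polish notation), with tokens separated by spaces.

Post-order on an expression tree gives postfix notation: for each operator, emit left operand, right operand, then the operator.

8 1 * 9 * 6 - 2 - 5 5 - -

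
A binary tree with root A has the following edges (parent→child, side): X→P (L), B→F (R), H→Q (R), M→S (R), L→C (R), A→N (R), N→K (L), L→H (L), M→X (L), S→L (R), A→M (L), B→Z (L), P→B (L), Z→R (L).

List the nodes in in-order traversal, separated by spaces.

In-order visits the left subtree, then the node, then the right subtree.
At A: go left to M.
  At M: go left to X.
    At X: go left to P.
      At P: go left to B.
        At B: go left to Z.
          At Z: go left to R.
            R is a leaf — visit R.
          Visit Z.
          At Z: no right child.
        Visit B.
        At B: go right to F.
          F is a leaf — visit F.
      Visit P.
      At P: no right child.
    Visit X.
    At X: no right child.
  Visit M.
  At M: go right to S.
    At S: no left child.
    Visit S.
    At S: go right to L.
      At L: go left to H.
        At H: no left child.
        Visit H.
        At H: go right to Q.
          Q is a leaf — visit Q.
      Visit L.
      At L: go right to C.
        C is a leaf — visit C.
Visit A.
At A: go right to N.
  At N: go left to K.
    K is a leaf — visit K.
  Visit N.
  At N: no right child.

R Z B F P X M S H Q L C A K N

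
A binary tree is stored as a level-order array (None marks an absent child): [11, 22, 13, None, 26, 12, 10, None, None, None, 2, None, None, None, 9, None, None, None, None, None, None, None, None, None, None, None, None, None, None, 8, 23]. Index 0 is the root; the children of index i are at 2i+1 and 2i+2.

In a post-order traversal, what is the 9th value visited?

Post-order visits the left subtree, then the right subtree, then the node.
At 11: go left to 22.
  At 22: no left child.
  At 22: go right to 26.
    At 26: no left child.
    At 26: go right to 2.
      2 is a leaf — visit 2.
    Visit 26.
  Visit 22.
At 11: go right to 13.
  At 13: go left to 12.
    12 is a leaf — visit 12.
  At 13: go right to 10.
    At 10: no left child.
    At 10: go right to 9.
      At 9: go left to 8.
        8 is a leaf — visit 8.
      At 9: go right to 23.
        23 is a leaf — visit 23.
      Visit 9.
    Visit 10.
  Visit 13.
Visit 11.
Full post-order sequence: 2, 26, 22, 12, 8, 23, 9, 10, 13, 11.

13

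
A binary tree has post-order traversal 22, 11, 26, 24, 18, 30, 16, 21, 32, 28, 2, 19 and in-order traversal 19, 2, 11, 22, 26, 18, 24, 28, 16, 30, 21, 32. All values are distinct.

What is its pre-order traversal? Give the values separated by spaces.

The last element of post-order is the root; it splits in-order into left and right subtrees.
Root 19: left subtree has 0 nodes { }, right has 11 {2, 11, 22, 26, 18, 24, 28, 16, 30, 21, 32}.
  Root 2: left subtree has 0 nodes { }, right has 10 {11, 22, 26, 18, 24, 28, 16, 30, 21, 32}.
    Root 28: left subtree has 5 nodes {11, 22, 26, 18, 24}, right has 4 {16, 30, 21, 32}.
      Root 18: left subtree has 3 nodes {11, 22, 26}, right has 1 {24}.
        Root 26: left subtree has 2 nodes {11, 22}, right has 0 { }.
          Root 11: left subtree has 0 nodes { }, right has 1 {22}.
      Root 32: left subtree has 3 nodes {16, 30, 21}, right has 0 { }.
        Root 21: left subtree has 2 nodes {16, 30}, right has 0 { }.
          Root 16: left subtree has 0 nodes { }, right has 1 {30}.

19 2 28 18 26 11 22 24 32 21 16 30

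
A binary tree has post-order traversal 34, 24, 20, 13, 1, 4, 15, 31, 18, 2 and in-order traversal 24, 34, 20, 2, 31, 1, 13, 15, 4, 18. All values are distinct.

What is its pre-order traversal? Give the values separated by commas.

The last element of post-order is the root; it splits in-order into left and right subtrees.
Root 2: left subtree has 3 nodes {24, 34, 20}, right has 6 {31, 1, 13, 15, 4, 18}.
  Root 20: left subtree has 2 nodes {24, 34}, right has 0 { }.
    Root 24: left subtree has 0 nodes { }, right has 1 {34}.
  Root 18: left subtree has 5 nodes {31, 1, 13, 15, 4}, right has 0 { }.
    Root 31: left subtree has 0 nodes { }, right has 4 {1, 13, 15, 4}.
      Root 15: left subtree has 2 nodes {1, 13}, right has 1 {4}.
        Root 1: left subtree has 0 nodes { }, right has 1 {13}.

2, 20, 24, 34, 18, 31, 15, 1, 13, 4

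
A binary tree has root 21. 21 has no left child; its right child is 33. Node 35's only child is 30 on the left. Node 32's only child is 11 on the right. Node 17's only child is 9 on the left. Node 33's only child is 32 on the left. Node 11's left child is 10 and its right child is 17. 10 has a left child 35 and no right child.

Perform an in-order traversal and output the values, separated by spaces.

21 32 30 35 10 11 9 17 33

In-order visits the left subtree, then the node, then the right subtree.
At 21: no left child.
Visit 21.
At 21: go right to 33.
  At 33: go left to 32.
    At 32: no left child.
    Visit 32.
    At 32: go right to 11.
      At 11: go left to 10.
        At 10: go left to 35.
          At 35: go left to 30.
            30 is a leaf — visit 30.
          Visit 35.
          At 35: no right child.
        Visit 10.
        At 10: no right child.
      Visit 11.
      At 11: go right to 17.
        At 17: go left to 9.
          9 is a leaf — visit 9.
        Visit 17.
        At 17: no right child.
  Visit 33.
  At 33: no right child.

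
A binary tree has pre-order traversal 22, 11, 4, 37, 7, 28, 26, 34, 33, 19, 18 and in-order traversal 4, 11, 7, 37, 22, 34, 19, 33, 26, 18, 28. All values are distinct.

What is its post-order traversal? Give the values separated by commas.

4, 7, 37, 11, 19, 33, 34, 18, 26, 28, 22

The first element of pre-order is the root; it splits in-order into left and right subtrees.
Root 22: left subtree has 4 nodes {4, 11, 7, 37}, right has 6 {34, 19, 33, 26, 18, 28}.
  Root 11: left subtree has 1 node {4}, right has 2 {7, 37}.
    Root 37: left subtree has 1 node {7}, right has 0 { }.
  Root 28: left subtree has 5 nodes {34, 19, 33, 26, 18}, right has 0 { }.
    Root 26: left subtree has 3 nodes {34, 19, 33}, right has 1 {18}.
      Root 34: left subtree has 0 nodes { }, right has 2 {19, 33}.
        Root 33: left subtree has 1 node {19}, right has 0 { }.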